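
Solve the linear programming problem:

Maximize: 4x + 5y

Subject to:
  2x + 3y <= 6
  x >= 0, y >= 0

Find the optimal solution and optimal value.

The feasible region has vertices at [(0, 0), (3, 0), (0, 2)].
Checking objective 4x + 5y at each vertex:
  (0, 0): 4*0 + 5*0 = 0
  (3, 0): 4*3 + 5*0 = 12
  (0, 2): 4*0 + 5*2 = 10
Maximum is 12 at (3, 0).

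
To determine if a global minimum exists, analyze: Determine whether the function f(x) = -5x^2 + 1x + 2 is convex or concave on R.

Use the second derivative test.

f(x) = -5x^2 + 1x + 2
f'(x) = -10x + 1
f''(x) = -10
Since f''(x) = -10 < 0 for all x, f is concave on R.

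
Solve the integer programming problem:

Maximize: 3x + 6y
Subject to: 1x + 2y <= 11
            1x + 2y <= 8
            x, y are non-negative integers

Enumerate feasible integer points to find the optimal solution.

Constraint 1: 1x + 2y <= 11
Constraint 2: 1x + 2y <= 8
Feasible x range (need y >= 0): 0 <= x <= min(11/1, 8/1) => x in {0, ..., 8}.
Enumerate feasible integer points row by row (the coefficient of y is 6 > 0, so for each x the largest feasible y gives the best value):
  x = 0: y <= min((11 - 1*0)/2, (8 - 1*0)/2) => y in {0, ..., 4}; best 3*0 + 6*4 = 24
  x = 1: y <= min((11 - 1*1)/2, (8 - 1*1)/2) => y in {0, ..., 3}; best 3*1 + 6*3 = 21
  x = 2: y <= min((11 - 1*2)/2, (8 - 1*2)/2) => y in {0, ..., 3}; best 3*2 + 6*3 = 24
  x = 3: y <= min((11 - 1*3)/2, (8 - 1*3)/2) => y in {0, ..., 2}; best 3*3 + 6*2 = 21
  x = 4: y <= min((11 - 1*4)/2, (8 - 1*4)/2) => y in {0, ..., 2}; best 3*4 + 6*2 = 24
  x = 5: y <= min((11 - 1*5)/2, (8 - 1*5)/2) => y in {0, ..., 1}; best 3*5 + 6*1 = 21
  x = 6: y <= min((11 - 1*6)/2, (8 - 1*6)/2) => y in {0, ..., 1}; best 3*6 + 6*1 = 24
  x = 7: y <= min((11 - 1*7)/2, (8 - 1*7)/2) => y in {0}; best 3*7 + 6*0 = 21
  x = 8: y <= min((11 - 1*8)/2, (8 - 1*8)/2) => y in {0}; best 3*8 + 6*0 = 24
The maximum 3x + 6y = 24 is achieved at x = 0, y = 4.
(The same value 24 is also attained at (2, 3), (4, 2), (6, 1), (8, 0).)
Check: 1*0 + 2*4 = 8 <= 11 and 1*0 + 2*4 = 8 <= 8.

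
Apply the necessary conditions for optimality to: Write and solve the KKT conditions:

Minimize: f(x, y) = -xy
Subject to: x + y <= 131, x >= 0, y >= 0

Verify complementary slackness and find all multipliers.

Problem: min -xy s.t. x + y <= 131 (multiplier lambda), x >= 0 (mu_x), y >= 0 (mu_y)
KKT stationarity: -y + lambda - mu_x = 0, -x + lambda - mu_y = 0, with lambda, mu_x, mu_y >= 0
Complementary slackness: lambda*(x + y - 131) = 0, mu_x*x = 0, mu_y*y = 0
If lambda = 0: y = -mu_x <= 0 and x = -mu_y <= 0 force x = y = 0 with f = 0; but x = y = 131/2 is feasible with f = -17161/4 < 0, so this is not the minimum. Hence lambda > 0 and x + y = 131.
Try x > 0, y > 0 (so mu_x = mu_y = 0): y = lambda, x = lambda => x = y = lambda
x + y = 131 => 2*lambda = 131 => lambda = 131/2
x* = y* = 131/2 > 0, consistent with mu_x = mu_y = 0.
(Any feasible point with x = 0 or y = 0 has f = 0 > -17161/4, so the minimum is not on those boundaries.)
min(-xy) = -17161/4 (i.e. max xy = 17161/4)
Multipliers: lambda = 131/2, mu_x = 0, mu_y = 0
Complementary slackness: lambda*(x + y - 131) = 131/2*(131/2 + 131/2 - 131) = 0, mu_x*x = 0*131/2 = 0, mu_y*y = 0*131/2 = 0. Satisfied.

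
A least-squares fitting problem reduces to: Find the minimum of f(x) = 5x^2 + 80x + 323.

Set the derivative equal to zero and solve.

f(x) = 5x^2 + 80x + 323
f'(x) = 10x + (80) = 0
x = -80/10 = -8
f(-8) = 3
Since f''(x) = 10 > 0, this is a minimum.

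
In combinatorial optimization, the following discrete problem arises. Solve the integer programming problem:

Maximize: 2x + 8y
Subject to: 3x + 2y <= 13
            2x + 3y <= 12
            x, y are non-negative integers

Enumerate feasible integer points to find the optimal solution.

Constraint 1: 3x + 2y <= 13
Constraint 2: 2x + 3y <= 12
Feasible x range (need y >= 0): 0 <= x <= min(13/3, 12/2) => x in {0, ..., 4}.
Enumerate feasible integer points row by row (the coefficient of y is 8 > 0, so for each x the largest feasible y gives the best value):
  x = 0: y <= min((13 - 3*0)/2, (12 - 2*0)/3) => y in {0, ..., 4}; best 2*0 + 8*4 = 32
  x = 1: y <= min((13 - 3*1)/2, (12 - 2*1)/3) => y in {0, ..., 3}; best 2*1 + 8*3 = 26
  x = 2: y <= min((13 - 3*2)/2, (12 - 2*2)/3) => y in {0, ..., 2}; best 2*2 + 8*2 = 20
  x = 3: y <= min((13 - 3*3)/2, (12 - 2*3)/3) => y in {0, ..., 2}; best 2*3 + 8*2 = 22
  x = 4: y <= min((13 - 3*4)/2, (12 - 2*4)/3) => y in {0}; best 2*4 + 8*0 = 8
The maximum 2x + 8y = 32 is achieved at x = 0, y = 4.
Check: 3*0 + 2*4 = 8 <= 13 and 2*0 + 3*4 = 12 <= 12.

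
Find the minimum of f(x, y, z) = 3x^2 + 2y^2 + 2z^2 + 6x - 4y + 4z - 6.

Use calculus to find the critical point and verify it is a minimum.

f(x,y,z) = 3x^2 + 2y^2 + 2z^2 + 6x - 4y + 4z - 6
df/dx = 6x + (6) = 0 => x = -1
df/dy = 4y + (-4) = 0 => y = 1
df/dz = 4z + (4) = 0 => z = -1
f(-1,1,-1) = 3*(-1)^2 + 2*(1)^2 + 2*(-1)^2 + 6*(-1) + -4*(1) + 4*(-1) + -6 = -13
Hessian is diagonal with entries 6, 4, 4 > 0, confirmed minimum.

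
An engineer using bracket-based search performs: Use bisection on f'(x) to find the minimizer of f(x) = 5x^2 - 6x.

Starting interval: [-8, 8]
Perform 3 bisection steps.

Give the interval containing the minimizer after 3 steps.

Finding critical point of f(x) = 5x^2 - 6x using bisection on f'(x) = 10x + -6.
f'(x) = 0 when x = 3/5.
Starting interval: [-8, 8]
Step 1: mid = 0, f'(mid) = -6, new interval = [0, 8]
Step 2: mid = 4, f'(mid) = 34, new interval = [0, 4]
Step 3: mid = 2, f'(mid) = 14, new interval = [0, 2]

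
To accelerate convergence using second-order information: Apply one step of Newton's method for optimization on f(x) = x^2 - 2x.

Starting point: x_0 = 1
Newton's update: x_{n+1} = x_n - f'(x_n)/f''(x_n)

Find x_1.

f(x) = x^2 - 2x
f'(x) = 2x + (-2), f''(x) = 2
Newton step: x_1 = x_0 - f'(x_0)/f''(x_0)
f'(1) = 0
x_1 = 1 - 0/2 = 1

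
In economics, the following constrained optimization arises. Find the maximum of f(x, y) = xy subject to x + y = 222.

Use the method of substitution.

Substitute y = 222 - x into f(x,y) = xy:
g(x) = x(222 - x) = 222x - x^2
g'(x) = 222 - 2x = 0  =>  x = 111
y = 222 - 111 = 111
Maximum value = 111 * 111 = 12321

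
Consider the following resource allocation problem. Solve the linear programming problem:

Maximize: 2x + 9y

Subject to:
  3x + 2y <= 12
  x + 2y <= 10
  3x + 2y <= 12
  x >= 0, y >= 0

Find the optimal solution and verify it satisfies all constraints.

Feasible vertices: (0, 0), (0, 5), (1, 9/2), (4, 0)
Objective 2x + 9y at each vertex:
  (0, 0): 0
  (0, 5): 45
  (1, 9/2): 85/2
  (4, 0): 8
Maximum is 45 at (0, 5).
Verify constraints at (x, y) = (0, 5):
  3*0 + 2*5 = 10 <= 12
  1*0 + 2*5 = 10 <= 10 (active)
  3*0 + 2*5 = 10 <= 12
  x = 0 >= 0, y = 5 >= 0. All constraints satisfied.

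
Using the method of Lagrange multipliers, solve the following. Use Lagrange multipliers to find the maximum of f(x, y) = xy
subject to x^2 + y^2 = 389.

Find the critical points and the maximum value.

Lagrange conditions: y = 2*lambda*x and x = 2*lambda*y
If x = 0 then y = 0, violating the constraint, so x, y != 0.
Dividing: y/x = x/y => x^2 = y^2 => y = x or y = -x
Constraint: 2x^2 = 389 => x^2 = 389/2 => x = +/-sqrt(389/2)
Critical points: (sqrt(389/2), sqrt(389/2)), (-sqrt(389/2), -sqrt(389/2)), (sqrt(389/2), -sqrt(389/2)), (-sqrt(389/2), sqrt(389/2))
  y = x:  xy = x^2 = 389/2  at (sqrt(389/2), sqrt(389/2)) and (-sqrt(389/2), -sqrt(389/2))
  y = -x: xy = -x^2 = -389/2 at (sqrt(389/2), -sqrt(389/2)) and (-sqrt(389/2), sqrt(389/2))
Maximum xy = 389/2 at (sqrt(389/2), sqrt(389/2)) and (-sqrt(389/2), -sqrt(389/2))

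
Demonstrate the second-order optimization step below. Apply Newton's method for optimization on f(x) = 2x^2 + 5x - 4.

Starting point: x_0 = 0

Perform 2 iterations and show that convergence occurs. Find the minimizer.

f(x) = 2x^2 + 5x - 4, f'(x) = 4x + (5), f''(x) = 4
Step 1: f'(0) = 5, x_1 = 0 - 5/4 = -5/4
Step 2: f'(-5/4) = 0, x_2 = -5/4 (converged)
Newton's method converges in 1 step for quadratics.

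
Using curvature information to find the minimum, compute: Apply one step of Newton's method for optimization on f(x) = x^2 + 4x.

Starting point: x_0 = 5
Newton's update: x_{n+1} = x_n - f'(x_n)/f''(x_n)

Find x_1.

f(x) = x^2 + 4x
f'(x) = 2x + (4), f''(x) = 2
Newton step: x_1 = x_0 - f'(x_0)/f''(x_0)
f'(5) = 14
x_1 = 5 - 14/2 = -2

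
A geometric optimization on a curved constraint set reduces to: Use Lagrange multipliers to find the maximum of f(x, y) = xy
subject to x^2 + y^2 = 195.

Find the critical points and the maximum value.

Lagrange conditions: y = 2*lambda*x and x = 2*lambda*y
If x = 0 then y = 0, violating the constraint, so x, y != 0.
Dividing: y/x = x/y => x^2 = y^2 => y = x or y = -x
Constraint: 2x^2 = 195 => x^2 = 195/2 => x = +/-sqrt(195/2)
Critical points: (sqrt(195/2), sqrt(195/2)), (-sqrt(195/2), -sqrt(195/2)), (sqrt(195/2), -sqrt(195/2)), (-sqrt(195/2), sqrt(195/2))
  y = x:  xy = x^2 = 195/2  at (sqrt(195/2), sqrt(195/2)) and (-sqrt(195/2), -sqrt(195/2))
  y = -x: xy = -x^2 = -195/2 at (sqrt(195/2), -sqrt(195/2)) and (-sqrt(195/2), sqrt(195/2))
Maximum xy = 195/2 at (sqrt(195/2), sqrt(195/2)) and (-sqrt(195/2), -sqrt(195/2))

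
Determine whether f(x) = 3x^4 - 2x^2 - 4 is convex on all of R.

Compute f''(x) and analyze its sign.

f(x) = 3x^4 - 2x^2 - 4
f'(x) = 12x^3 + -4x
f''(x) = 36x^2 + -4
f''(0) = -4 < 0, so not convex near x = 0
Therefore, f is not globally convex on R.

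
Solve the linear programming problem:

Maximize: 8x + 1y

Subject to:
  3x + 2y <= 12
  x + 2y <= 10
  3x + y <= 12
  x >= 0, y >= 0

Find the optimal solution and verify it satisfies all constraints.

Feasible vertices: (0, 0), (0, 5), (1, 9/2), (4, 0)
Objective 8x + 1y at each vertex:
  (0, 0): 0
  (0, 5): 5
  (1, 9/2): 25/2
  (4, 0): 32
Maximum is 32 at (4, 0).
Verify constraints at (x, y) = (4, 0):
  3*4 + 2*0 = 12 <= 12 (active)
  1*4 + 2*0 = 4 <= 10
  3*4 + 1*0 = 12 <= 12 (active)
  x = 4 >= 0, y = 0 >= 0. All constraints satisfied.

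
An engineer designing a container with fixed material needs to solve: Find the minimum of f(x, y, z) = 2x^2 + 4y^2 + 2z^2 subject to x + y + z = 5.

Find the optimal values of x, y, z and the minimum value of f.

Using Lagrange multipliers on f = 2x^2 + 4y^2 + 2z^2 with constraint x + y + z = 5:
Conditions: 2*2*x = lambda, 2*4*y = lambda, 2*2*z = lambda
So x = lambda/4, y = lambda/8, z = lambda/4
Substituting into constraint: lambda * (5/8) = 5
lambda = 8
x = 2, y = 1, z = 2
Minimum value = 20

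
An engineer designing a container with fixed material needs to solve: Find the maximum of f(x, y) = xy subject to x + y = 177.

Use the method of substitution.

Substitute y = 177 - x into f(x,y) = xy:
g(x) = x(177 - x) = 177x - x^2
g'(x) = 177 - 2x = 0  =>  x = 177/2
y = 177 - 177/2 = 177/2
Maximum value = (177/2) * (177/2) = 31329/4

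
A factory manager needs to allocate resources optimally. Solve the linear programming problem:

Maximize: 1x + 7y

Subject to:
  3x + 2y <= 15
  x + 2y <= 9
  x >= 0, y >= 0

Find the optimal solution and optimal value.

Feasible vertices: (0, 0), (0, 9/2), (3, 3), (5, 0)
Objective 1x + 7y at each:
  (0, 0): 0
  (0, 9/2): 63/2
  (3, 3): 24
  (5, 0): 5
Maximum is 63/2 at (0, 9/2).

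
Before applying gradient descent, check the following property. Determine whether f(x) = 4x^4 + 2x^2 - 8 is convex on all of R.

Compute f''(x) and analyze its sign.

f(x) = 4x^4 + 2x^2 - 8
f'(x) = 16x^3 + 4x
f''(x) = 48x^2 + 4
f''(x) = 48x^2 + 4 >= 4 > 0 for all x
Therefore, f is convex on R.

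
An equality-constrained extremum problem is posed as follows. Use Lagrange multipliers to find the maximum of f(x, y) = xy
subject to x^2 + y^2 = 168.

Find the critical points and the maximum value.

Lagrange conditions: y = 2*lambda*x and x = 2*lambda*y
If x = 0 then y = 0, violating the constraint, so x, y != 0.
Dividing: y/x = x/y => x^2 = y^2 => y = x or y = -x
Constraint: 2x^2 = 168 => x^2 = 84 => x = +/-sqrt(84)
Critical points: (sqrt(84), sqrt(84)), (-sqrt(84), -sqrt(84)), (sqrt(84), -sqrt(84)), (-sqrt(84), sqrt(84))
  y = x:  xy = x^2 = 84  at (sqrt(84), sqrt(84)) and (-sqrt(84), -sqrt(84))
  y = -x: xy = -x^2 = -84 at (sqrt(84), -sqrt(84)) and (-sqrt(84), sqrt(84))
Maximum xy = 84 at (sqrt(84), sqrt(84)) and (-sqrt(84), -sqrt(84))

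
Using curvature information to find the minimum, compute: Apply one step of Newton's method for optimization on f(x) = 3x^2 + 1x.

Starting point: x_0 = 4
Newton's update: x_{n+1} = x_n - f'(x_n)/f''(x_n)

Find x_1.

f(x) = 3x^2 + 1x
f'(x) = 6x + (1), f''(x) = 6
Newton step: x_1 = x_0 - f'(x_0)/f''(x_0)
f'(4) = 25
x_1 = 4 - 25/6 = -1/6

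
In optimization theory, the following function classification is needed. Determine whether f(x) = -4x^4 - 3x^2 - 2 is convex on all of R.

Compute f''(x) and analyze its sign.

f(x) = -4x^4 - 3x^2 - 2
f'(x) = -16x^3 + -6x
f''(x) = -48x^2 + -6
f''(x) = -48x^2 + -6 <= -6 < 0 for all x
Therefore, f is concave on R.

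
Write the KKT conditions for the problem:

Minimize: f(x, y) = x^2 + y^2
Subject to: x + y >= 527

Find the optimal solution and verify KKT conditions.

KKT conditions for min x^2 + y^2 s.t. x + y >= 527:
Stationarity: 2x = mu, 2y = mu
So x = y = mu/2.
Complementary slackness: mu*(x + y - 527) = 0
Primal feasibility: x + y >= 527; dual feasibility: mu >= 0
If mu = 0 then x = y = 0, but 0 + 0 < 527 is infeasible, so the constraint is active.
Constraint active: x + y = 2*(mu/2) = 527 => mu = 527
x = y = 527/2, f = 277729/2
Verify: stationarity 2*(527/2) = 527 = mu; primal 527/2 + 527/2 = 527 >= 527; dual mu = 527 >= 0; complementary slackness 527*(527 - 527) = 0. All KKT conditions hold.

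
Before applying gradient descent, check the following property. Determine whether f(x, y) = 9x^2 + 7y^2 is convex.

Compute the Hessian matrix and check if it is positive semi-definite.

f(x,y) = 9x^2 + 7y^2
Hessian H = [[18, 0], [0, 14]]
trace(H) = 32, det(H) = 252
Eigenvalues: (32 +/- sqrt(16)) / 2 = 18, 14
Since both eigenvalues > 0, f is convex.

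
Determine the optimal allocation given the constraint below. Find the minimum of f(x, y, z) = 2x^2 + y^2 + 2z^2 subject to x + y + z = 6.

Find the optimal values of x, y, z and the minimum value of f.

Using Lagrange multipliers on f = 2x^2 + y^2 + 2z^2 with constraint x + y + z = 6:
Conditions: 2*2*x = lambda, 2*1*y = lambda, 2*2*z = lambda
So x = lambda/4, y = lambda/2, z = lambda/4
Substituting into constraint: lambda * (1) = 6
lambda = 6
x = 3/2, y = 3, z = 3/2
Minimum value = 18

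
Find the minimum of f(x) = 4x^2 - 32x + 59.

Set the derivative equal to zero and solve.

f(x) = 4x^2 - 32x + 59
f'(x) = 8x + (-32) = 0
x = 32/8 = 4
f(4) = -5
Since f''(x) = 8 > 0, this is a minimum.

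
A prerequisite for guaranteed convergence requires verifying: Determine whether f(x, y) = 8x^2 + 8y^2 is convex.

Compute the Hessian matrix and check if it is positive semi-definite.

f(x,y) = 8x^2 + 8y^2
Hessian H = [[16, 0], [0, 16]]
trace(H) = 32, det(H) = 256
Eigenvalues: (32 +/- sqrt(0)) / 2 = 16, 16
Since both eigenvalues > 0, f is convex.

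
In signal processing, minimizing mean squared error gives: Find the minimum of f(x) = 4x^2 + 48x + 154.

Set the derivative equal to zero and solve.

f(x) = 4x^2 + 48x + 154
f'(x) = 8x + (48) = 0
x = -48/8 = -6
f(-6) = 10
Since f''(x) = 8 > 0, this is a minimum.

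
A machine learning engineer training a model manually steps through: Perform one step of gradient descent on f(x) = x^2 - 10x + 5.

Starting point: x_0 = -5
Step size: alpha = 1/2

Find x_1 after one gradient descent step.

f(x) = x^2 - 10x + 5
f'(x) = 2x - 10
f'(-5) = 2*-5 + (-10) = -20
x_1 = x_0 - alpha * f'(x_0) = -5 - 1/2 * -20 = 5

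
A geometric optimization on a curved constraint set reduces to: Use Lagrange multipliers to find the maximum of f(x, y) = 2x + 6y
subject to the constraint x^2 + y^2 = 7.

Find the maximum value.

Set up Lagrange conditions: grad f = lambda * grad g
  2 = 2*lambda*x
  6 = 2*lambda*y
From these: x/y = 2/6, so x = 2t, y = 6t for some t.
Substitute into constraint: (2t)^2 + (6t)^2 = 7
  t^2 * 40 = 7
  t = sqrt(7/40)
Maximum = 2*x + 6*y = (2^2 + 6^2)*t = 40 * sqrt(7/40) = sqrt(280)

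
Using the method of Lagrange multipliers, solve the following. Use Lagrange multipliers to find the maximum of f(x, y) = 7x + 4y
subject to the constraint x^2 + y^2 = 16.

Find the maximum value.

Set up Lagrange conditions: grad f = lambda * grad g
  7 = 2*lambda*x
  4 = 2*lambda*y
From these: x/y = 7/4, so x = 7t, y = 4t for some t.
Substitute into constraint: (7t)^2 + (4t)^2 = 16
  t^2 * 65 = 16
  t = sqrt(16/65)
Maximum = 7*x + 4*y = (7^2 + 4^2)*t = 65 * sqrt(16/65) = sqrt(1040)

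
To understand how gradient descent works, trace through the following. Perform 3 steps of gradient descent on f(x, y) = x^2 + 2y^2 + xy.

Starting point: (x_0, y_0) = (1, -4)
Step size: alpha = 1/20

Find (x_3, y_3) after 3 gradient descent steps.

f(x,y) = x^2 + 2y^2 + xy
grad_x = 2x + 1y, grad_y = 4y + 1x
Step 1: grad = (-2, -15), (11/10, -13/4)
Step 2: grad = (-21/20, -119/10), (461/400, -531/200)
Step 3: grad = (-7/20, -3787/400), (117/100, -17453/8000)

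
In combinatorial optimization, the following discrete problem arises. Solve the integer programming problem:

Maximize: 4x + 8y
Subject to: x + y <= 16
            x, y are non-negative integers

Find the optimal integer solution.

Objective: 4x + 8y, constraint: x + y <= 16
Coefficient of y is 8 > coefficient of x is 4, so allocate the entire budget to y.
Optimal: x = 0, y = 16, value = 128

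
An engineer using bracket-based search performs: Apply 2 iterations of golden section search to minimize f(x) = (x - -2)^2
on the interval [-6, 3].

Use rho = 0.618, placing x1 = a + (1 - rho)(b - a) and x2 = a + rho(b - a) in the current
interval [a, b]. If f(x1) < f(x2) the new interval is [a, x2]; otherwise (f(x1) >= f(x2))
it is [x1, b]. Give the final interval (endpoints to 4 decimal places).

Golden section search for min of f(x) = (x - -2)^2 on [-6, 3].
Each step: x1 = a + (1 - rho)(b - a), x2 = a + rho(b - a); if f(x1) < f(x2) keep [a, x2], otherwise keep [x1, b].
Step 1: [-6.0000, 3.0000], x1=-2.5620 (f=0.3158), x2=-0.4380 (f=2.4398); f(x1) < f(x2) => keep [-6.0000, -0.4380]
Step 2: [-6.0000, -0.4380], x1=-3.8753 (f=3.5168), x2=-2.5627 (f=0.3166); f(x1) > f(x2) => keep [-3.8753, -0.4380]
Final interval: [-3.8753, -0.4380]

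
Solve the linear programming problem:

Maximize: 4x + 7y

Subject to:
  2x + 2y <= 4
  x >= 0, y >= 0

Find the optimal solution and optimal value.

The feasible region has vertices at [(0, 0), (2, 0), (0, 2)].
Checking objective 4x + 7y at each vertex:
  (0, 0): 4*0 + 7*0 = 0
  (2, 0): 4*2 + 7*0 = 8
  (0, 2): 4*0 + 7*2 = 14
Maximum is 14 at (0, 2).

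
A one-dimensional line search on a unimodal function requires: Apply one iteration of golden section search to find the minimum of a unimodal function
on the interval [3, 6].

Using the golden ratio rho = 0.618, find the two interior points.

Golden section search on [3, 6].
Golden ratio rho = 0.618 (approx).
Interior points:
  x_1 = 3 + (1-0.618)*3 = 4.1460
  x_2 = 3 + 0.618*3 = 4.8540
Compare f(x_1) and f(x_2) to determine which subinterval to keep.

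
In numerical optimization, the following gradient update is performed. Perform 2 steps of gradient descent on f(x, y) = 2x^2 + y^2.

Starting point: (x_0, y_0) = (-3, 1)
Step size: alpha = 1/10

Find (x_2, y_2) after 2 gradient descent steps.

f(x,y) = 2x^2 + y^2
grad_x = 4x + 0y, grad_y = 2y + 0x
Step 1: grad = (-12, 2), (-9/5, 4/5)
Step 2: grad = (-36/5, 8/5), (-27/25, 16/25)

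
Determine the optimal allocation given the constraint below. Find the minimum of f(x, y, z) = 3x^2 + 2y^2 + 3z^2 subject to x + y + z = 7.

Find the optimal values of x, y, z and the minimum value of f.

Using Lagrange multipliers on f = 3x^2 + 2y^2 + 3z^2 with constraint x + y + z = 7:
Conditions: 2*3*x = lambda, 2*2*y = lambda, 2*3*z = lambda
So x = lambda/6, y = lambda/4, z = lambda/6
Substituting into constraint: lambda * (7/12) = 7
lambda = 12
x = 2, y = 3, z = 2
Minimum value = 42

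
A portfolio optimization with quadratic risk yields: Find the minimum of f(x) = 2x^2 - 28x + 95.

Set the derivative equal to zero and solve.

f(x) = 2x^2 - 28x + 95
f'(x) = 4x + (-28) = 0
x = 28/4 = 7
f(7) = -3
Since f''(x) = 4 > 0, this is a minimum.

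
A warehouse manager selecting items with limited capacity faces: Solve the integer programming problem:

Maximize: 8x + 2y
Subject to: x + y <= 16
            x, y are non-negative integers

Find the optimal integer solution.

Objective: 8x + 2y, constraint: x + y <= 16
Coefficient of x is 8 >= coefficient of y is 2, so allocate the entire budget to x.
Optimal: x = 16, y = 0, value = 128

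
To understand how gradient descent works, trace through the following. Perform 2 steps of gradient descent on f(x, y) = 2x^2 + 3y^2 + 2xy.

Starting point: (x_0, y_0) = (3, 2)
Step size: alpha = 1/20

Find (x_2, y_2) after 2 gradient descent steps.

f(x,y) = 2x^2 + 3y^2 + 2xy
grad_x = 4x + 2y, grad_y = 6y + 2x
Step 1: grad = (16, 18), (11/5, 11/10)
Step 2: grad = (11, 11), (33/20, 11/20)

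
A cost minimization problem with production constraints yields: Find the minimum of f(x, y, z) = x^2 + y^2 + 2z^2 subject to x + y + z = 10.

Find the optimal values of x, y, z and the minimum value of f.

Using Lagrange multipliers on f = x^2 + y^2 + 2z^2 with constraint x + y + z = 10:
Conditions: 2*1*x = lambda, 2*1*y = lambda, 2*2*z = lambda
So x = lambda/2, y = lambda/2, z = lambda/4
Substituting into constraint: lambda * (5/4) = 10
lambda = 8
x = 4, y = 4, z = 2
Minimum value = 40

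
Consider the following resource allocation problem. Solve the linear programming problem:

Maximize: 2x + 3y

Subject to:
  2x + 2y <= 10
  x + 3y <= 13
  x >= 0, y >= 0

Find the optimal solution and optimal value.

Feasible vertices: (0, 0), (0, 13/3), (1, 4), (5, 0)
Objective 2x + 3y at each:
  (0, 0): 0
  (0, 13/3): 13
  (1, 4): 14
  (5, 0): 10
Maximum is 14 at (1, 4).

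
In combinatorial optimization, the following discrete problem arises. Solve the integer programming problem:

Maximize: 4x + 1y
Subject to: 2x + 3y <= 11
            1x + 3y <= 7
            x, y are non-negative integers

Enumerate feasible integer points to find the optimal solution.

Constraint 1: 2x + 3y <= 11
Constraint 2: 1x + 3y <= 7
Feasible x range (need y >= 0): 0 <= x <= min(11/2, 7/1) => x in {0, ..., 5}.
Enumerate feasible integer points row by row (the coefficient of y is 1 > 0, so for each x the largest feasible y gives the best value):
  x = 0: y <= min((11 - 2*0)/3, (7 - 1*0)/3) => y in {0, ..., 2}; best 4*0 + 1*2 = 2
  x = 1: y <= min((11 - 2*1)/3, (7 - 1*1)/3) => y in {0, ..., 2}; best 4*1 + 1*2 = 6
  x = 2: y <= min((11 - 2*2)/3, (7 - 1*2)/3) => y in {0, ..., 1}; best 4*2 + 1*1 = 9
  x = 3: y <= min((11 - 2*3)/3, (7 - 1*3)/3) => y in {0, ..., 1}; best 4*3 + 1*1 = 13
  x = 4: y <= min((11 - 2*4)/3, (7 - 1*4)/3) => y in {0, ..., 1}; best 4*4 + 1*1 = 17
  x = 5: y <= min((11 - 2*5)/3, (7 - 1*5)/3) => y in {0}; best 4*5 + 1*0 = 20
The maximum 4x + 1y = 20 is achieved at x = 5, y = 0.
Check: 2*5 + 3*0 = 10 <= 11 and 1*5 + 3*0 = 5 <= 7.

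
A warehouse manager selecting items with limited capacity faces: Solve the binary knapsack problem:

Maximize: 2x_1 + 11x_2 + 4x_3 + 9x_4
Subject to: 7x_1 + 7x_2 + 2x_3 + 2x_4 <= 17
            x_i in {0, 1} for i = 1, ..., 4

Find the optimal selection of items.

Items: item 1 (v=2, w=7), item 2 (v=11, w=7), item 3 (v=4, w=2), item 4 (v=9, w=2)
Capacity: 17
Checking all 16 subsets (w = total weight, v = total value):
  {}: w = 0, v = 0
  {1}: w = 7, v = 2
  {2}: w = 7, v = 11
  {3}: w = 2, v = 4
  {4}: w = 2, v = 9
  {1, 2}: w = 14, v = 13
  {1, 3}: w = 9, v = 6
  {1, 4}: w = 9, v = 11
  {2, 3}: w = 9, v = 15
  {2, 4}: w = 9, v = 20
  {3, 4}: w = 4, v = 13
  {1, 2, 3}: w = 16, v = 17
  {1, 2, 4}: w = 16, v = 22
  {1, 3, 4}: w = 11, v = 15
  {2, 3, 4}: w = 11, v = 24
  {1, 2, 3, 4}: w = 18 > 17, infeasible
Best feasible subset: items [2, 3, 4]
Total weight: 11 <= 17, total value: 24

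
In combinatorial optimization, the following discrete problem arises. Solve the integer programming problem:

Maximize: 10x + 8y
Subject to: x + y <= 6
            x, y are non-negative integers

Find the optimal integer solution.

Objective: 10x + 8y, constraint: x + y <= 6
Coefficient of x is 10 >= coefficient of y is 8, so allocate the entire budget to x.
Optimal: x = 6, y = 0, value = 60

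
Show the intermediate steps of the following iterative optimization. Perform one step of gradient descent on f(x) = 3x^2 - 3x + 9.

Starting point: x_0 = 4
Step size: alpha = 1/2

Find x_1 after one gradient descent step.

f(x) = 3x^2 - 3x + 9
f'(x) = 6x - 3
f'(4) = 6*4 + (-3) = 21
x_1 = x_0 - alpha * f'(x_0) = 4 - 1/2 * 21 = -13/2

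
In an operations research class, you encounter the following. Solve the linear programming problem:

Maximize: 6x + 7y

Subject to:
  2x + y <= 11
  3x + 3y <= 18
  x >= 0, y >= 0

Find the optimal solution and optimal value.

Feasible vertices: (0, 0), (0, 6), (5, 1), (11/2, 0)
Objective 6x + 7y at each:
  (0, 0): 0
  (0, 6): 42
  (5, 1): 37
  (11/2, 0): 33
Maximum is 42 at (0, 6).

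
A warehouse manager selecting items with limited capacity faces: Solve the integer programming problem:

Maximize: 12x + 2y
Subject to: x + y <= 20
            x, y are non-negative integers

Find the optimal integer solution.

Objective: 12x + 2y, constraint: x + y <= 20
Coefficient of x is 12 >= coefficient of y is 2, so allocate the entire budget to x.
Optimal: x = 20, y = 0, value = 240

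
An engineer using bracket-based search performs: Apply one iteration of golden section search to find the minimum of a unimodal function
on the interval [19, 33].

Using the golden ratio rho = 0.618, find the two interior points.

Golden section search on [19, 33].
Golden ratio rho = 0.618 (approx).
Interior points:
  x_1 = 19 + (1-0.618)*14 = 24.3480
  x_2 = 19 + 0.618*14 = 27.6520
Compare f(x_1) and f(x_2) to determine which subinterval to keep.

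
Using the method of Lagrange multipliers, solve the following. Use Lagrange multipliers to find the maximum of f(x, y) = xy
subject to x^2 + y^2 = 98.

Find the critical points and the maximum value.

Lagrange conditions: y = 2*lambda*x and x = 2*lambda*y
If x = 0 then y = 0, violating the constraint, so x, y != 0.
Dividing: y/x = x/y => x^2 = y^2 => y = x or y = -x
Constraint: 2x^2 = 98 => x^2 = 49 => x = +/-7
Critical points: (7, 7), (-7, -7), (7, -7), (-7, 7)
  y = x:  xy = x^2 = 49  at (7, 7) and (-7, -7)
  y = -x: xy = -x^2 = -49 at (7, -7) and (-7, 7)
Maximum xy = 49 at (7, 7) and (-7, -7)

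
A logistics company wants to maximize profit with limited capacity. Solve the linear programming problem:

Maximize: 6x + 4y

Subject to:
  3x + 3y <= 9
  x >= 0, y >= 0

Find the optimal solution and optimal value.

The feasible region has vertices at [(0, 0), (3, 0), (0, 3)].
Checking objective 6x + 4y at each vertex:
  (0, 0): 6*0 + 4*0 = 0
  (3, 0): 6*3 + 4*0 = 18
  (0, 3): 6*0 + 4*3 = 12
Maximum is 18 at (3, 0).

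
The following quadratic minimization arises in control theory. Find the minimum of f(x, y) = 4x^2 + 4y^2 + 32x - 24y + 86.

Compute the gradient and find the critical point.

f(x,y) = 4x^2 + 4y^2 + 32x - 24y + 86
df/dx = 8x + (32) = 0  =>  x = -4
df/dy = 8y + (-24) = 0  =>  y = 3
f(-4, 3) = 4*(-4)^2 + 4*(3)^2 + 32*(-4) + -24*(3) + 86 = -14
Hessian is diagonal with entries 8, 8 > 0, so this is a minimum.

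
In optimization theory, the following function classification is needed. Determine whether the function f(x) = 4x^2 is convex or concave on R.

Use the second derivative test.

f(x) = 4x^2
f'(x) = 8x + 0
f''(x) = 8
Since f''(x) = 8 > 0 for all x, f is convex on R.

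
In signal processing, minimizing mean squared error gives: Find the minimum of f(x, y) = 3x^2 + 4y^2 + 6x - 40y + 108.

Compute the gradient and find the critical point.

f(x,y) = 3x^2 + 4y^2 + 6x - 40y + 108
df/dx = 6x + (6) = 0  =>  x = -1
df/dy = 8y + (-40) = 0  =>  y = 5
f(-1, 5) = 3*(-1)^2 + 4*(5)^2 + 6*(-1) + -40*(5) + 108 = 5
Hessian is diagonal with entries 6, 8 > 0, so this is a minimum.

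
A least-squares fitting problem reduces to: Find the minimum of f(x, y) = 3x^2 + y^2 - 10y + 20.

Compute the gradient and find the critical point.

f(x,y) = 3x^2 + y^2 - 10y + 20
df/dx = 6x + (0) = 0  =>  x = 0
df/dy = 2y + (-10) = 0  =>  y = 5
f(0, 5) = 3*(0)^2 + 1*(5)^2 + -10*(5) + 20 = -5
Hessian is diagonal with entries 6, 2 > 0, so this is a minimum.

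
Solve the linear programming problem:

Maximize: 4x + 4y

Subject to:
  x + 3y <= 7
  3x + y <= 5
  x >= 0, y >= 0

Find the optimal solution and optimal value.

Feasible vertices: (0, 0), (0, 7/3), (1, 2), (5/3, 0)
Objective 4x + 4y at each:
  (0, 0): 0
  (0, 7/3): 28/3
  (1, 2): 12
  (5/3, 0): 20/3
Maximum is 12 at (1, 2).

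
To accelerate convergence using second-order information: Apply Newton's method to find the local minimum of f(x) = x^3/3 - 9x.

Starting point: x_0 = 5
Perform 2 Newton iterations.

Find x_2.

f(x) = x^3/3 - 9x
f'(x) = x^2 - 9, f''(x) = 2x
Newton update: x_{n+1} = x_n - (x_n^2 - 9)/(2*x_n)
Step 1: x_0 = 5, f'=16, f''=10, x_1 = 17/5
Step 2: x_1 = 17/5, f'=64/25, f''=34/5, x_2 = 257/85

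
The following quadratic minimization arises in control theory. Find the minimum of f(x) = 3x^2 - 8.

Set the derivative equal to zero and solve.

f(x) = 3x^2 - 8
f'(x) = 6x + (0) = 0
x = 0/6 = 0
f(0) = -8
Since f''(x) = 6 > 0, this is a minimum.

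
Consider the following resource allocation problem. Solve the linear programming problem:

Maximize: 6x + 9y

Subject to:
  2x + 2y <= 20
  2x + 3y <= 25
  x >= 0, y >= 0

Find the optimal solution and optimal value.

Feasible vertices: (0, 0), (0, 25/3), (5, 5), (10, 0)
Objective 6x + 9y at each:
  (0, 0): 0
  (0, 25/3): 75
  (5, 5): 75
  (10, 0): 60
Maximum is 75 at (0, 25/3).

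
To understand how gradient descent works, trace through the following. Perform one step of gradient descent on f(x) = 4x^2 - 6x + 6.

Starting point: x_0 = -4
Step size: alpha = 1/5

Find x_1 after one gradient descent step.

f(x) = 4x^2 - 6x + 6
f'(x) = 8x - 6
f'(-4) = 8*-4 + (-6) = -38
x_1 = x_0 - alpha * f'(x_0) = -4 - 1/5 * -38 = 18/5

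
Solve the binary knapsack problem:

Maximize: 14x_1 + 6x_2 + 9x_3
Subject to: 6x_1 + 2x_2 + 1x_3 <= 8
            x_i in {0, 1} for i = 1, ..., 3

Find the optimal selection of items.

Items: item 1 (v=14, w=6), item 2 (v=6, w=2), item 3 (v=9, w=1)
Capacity: 8
Checking all 8 subsets (w = total weight, v = total value):
  {}: w = 0, v = 0
  {1}: w = 6, v = 14
  {2}: w = 2, v = 6
  {3}: w = 1, v = 9
  {1, 2}: w = 8, v = 20
  {1, 3}: w = 7, v = 23
  {2, 3}: w = 3, v = 15
  {1, 2, 3}: w = 9 > 8, infeasible
Best feasible subset: items [1, 3]
Total weight: 7 <= 8, total value: 23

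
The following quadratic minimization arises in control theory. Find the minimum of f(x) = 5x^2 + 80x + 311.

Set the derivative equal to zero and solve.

f(x) = 5x^2 + 80x + 311
f'(x) = 10x + (80) = 0
x = -80/10 = -8
f(-8) = -9
Since f''(x) = 10 > 0, this is a minimum.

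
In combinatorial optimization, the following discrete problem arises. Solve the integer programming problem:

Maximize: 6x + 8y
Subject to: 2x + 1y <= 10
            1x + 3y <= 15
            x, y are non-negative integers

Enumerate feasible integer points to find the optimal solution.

Constraint 1: 2x + 1y <= 10
Constraint 2: 1x + 3y <= 15
Feasible x range (need y >= 0): 0 <= x <= min(10/2, 15/1) => x in {0, ..., 5}.
Enumerate feasible integer points row by row (the coefficient of y is 8 > 0, so for each x the largest feasible y gives the best value):
  x = 0: y <= min((10 - 2*0)/1, (15 - 1*0)/3) => y in {0, ..., 5}; best 6*0 + 8*5 = 40
  x = 1: y <= min((10 - 2*1)/1, (15 - 1*1)/3) => y in {0, ..., 4}; best 6*1 + 8*4 = 38
  x = 2: y <= min((10 - 2*2)/1, (15 - 1*2)/3) => y in {0, ..., 4}; best 6*2 + 8*4 = 44
  x = 3: y <= min((10 - 2*3)/1, (15 - 1*3)/3) => y in {0, ..., 4}; best 6*3 + 8*4 = 50
  x = 4: y <= min((10 - 2*4)/1, (15 - 1*4)/3) => y in {0, ..., 2}; best 6*4 + 8*2 = 40
  x = 5: y <= min((10 - 2*5)/1, (15 - 1*5)/3) => y in {0}; best 6*5 + 8*0 = 30
The maximum 6x + 8y = 50 is achieved at x = 3, y = 4.
Check: 2*3 + 1*4 = 10 <= 10 and 1*3 + 3*4 = 15 <= 15.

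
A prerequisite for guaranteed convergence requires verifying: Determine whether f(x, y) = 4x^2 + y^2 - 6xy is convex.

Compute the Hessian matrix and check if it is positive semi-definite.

f(x,y) = 4x^2 + y^2 - 6xy
Hessian H = [[8, -6], [-6, 2]]
trace(H) = 10, det(H) = -20
Eigenvalues: (10 +/- sqrt(180)) / 2 = 11.71, -1.708
Since not both eigenvalues positive, f is neither convex nor concave.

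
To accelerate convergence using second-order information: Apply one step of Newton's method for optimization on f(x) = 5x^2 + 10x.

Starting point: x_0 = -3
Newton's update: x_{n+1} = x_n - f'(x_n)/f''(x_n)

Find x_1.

f(x) = 5x^2 + 10x
f'(x) = 10x + (10), f''(x) = 10
Newton step: x_1 = x_0 - f'(x_0)/f''(x_0)
f'(-3) = -20
x_1 = -3 - -20/10 = -1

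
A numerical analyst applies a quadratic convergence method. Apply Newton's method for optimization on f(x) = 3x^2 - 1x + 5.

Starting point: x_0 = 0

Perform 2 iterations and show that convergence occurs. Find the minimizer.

f(x) = 3x^2 - 1x + 5, f'(x) = 6x + (-1), f''(x) = 6
Step 1: f'(0) = -1, x_1 = 0 - -1/6 = 1/6
Step 2: f'(1/6) = 0, x_2 = 1/6 (converged)
Newton's method converges in 1 step for quadratics.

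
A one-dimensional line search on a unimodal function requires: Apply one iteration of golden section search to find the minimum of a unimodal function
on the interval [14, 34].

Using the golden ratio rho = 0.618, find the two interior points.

Golden section search on [14, 34].
Golden ratio rho = 0.618 (approx).
Interior points:
  x_1 = 14 + (1-0.618)*20 = 21.6400
  x_2 = 14 + 0.618*20 = 26.3600
Compare f(x_1) and f(x_2) to determine which subinterval to keep.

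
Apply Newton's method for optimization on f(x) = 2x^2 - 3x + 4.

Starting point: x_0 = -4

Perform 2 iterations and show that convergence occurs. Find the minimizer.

f(x) = 2x^2 - 3x + 4, f'(x) = 4x + (-3), f''(x) = 4
Step 1: f'(-4) = -19, x_1 = -4 - -19/4 = 3/4
Step 2: f'(3/4) = 0, x_2 = 3/4 (converged)
Newton's method converges in 1 step for quadratics.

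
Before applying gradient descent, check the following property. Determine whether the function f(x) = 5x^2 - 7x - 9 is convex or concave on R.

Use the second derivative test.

f(x) = 5x^2 - 7x - 9
f'(x) = 10x - 7
f''(x) = 10
Since f''(x) = 10 > 0 for all x, f is convex on R.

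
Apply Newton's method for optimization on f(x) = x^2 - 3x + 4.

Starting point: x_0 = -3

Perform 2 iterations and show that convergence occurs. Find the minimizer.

f(x) = x^2 - 3x + 4, f'(x) = 2x + (-3), f''(x) = 2
Step 1: f'(-3) = -9, x_1 = -3 - -9/2 = 3/2
Step 2: f'(3/2) = 0, x_2 = 3/2 (converged)
Newton's method converges in 1 step for quadratics.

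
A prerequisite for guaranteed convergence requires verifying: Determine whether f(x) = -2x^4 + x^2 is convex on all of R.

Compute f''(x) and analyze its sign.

f(x) = -2x^4 + x^2
f'(x) = -8x^3 + 2x
f''(x) = -24x^2 + 2
f''(x) = -24x^2 + 2 -> -inf as |x| -> inf
Therefore, f is not globally convex on R.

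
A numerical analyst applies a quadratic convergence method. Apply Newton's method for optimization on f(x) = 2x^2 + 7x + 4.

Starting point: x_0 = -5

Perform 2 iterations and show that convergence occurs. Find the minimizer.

f(x) = 2x^2 + 7x + 4, f'(x) = 4x + (7), f''(x) = 4
Step 1: f'(-5) = -13, x_1 = -5 - -13/4 = -7/4
Step 2: f'(-7/4) = 0, x_2 = -7/4 (converged)
Newton's method converges in 1 step for quadratics.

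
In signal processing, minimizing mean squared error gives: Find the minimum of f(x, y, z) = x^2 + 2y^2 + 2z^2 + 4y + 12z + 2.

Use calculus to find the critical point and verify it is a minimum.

f(x,y,z) = x^2 + 2y^2 + 2z^2 + 4y + 12z + 2
df/dx = 2x + (0) = 0 => x = 0
df/dy = 4y + (4) = 0 => y = -1
df/dz = 4z + (12) = 0 => z = -3
f(0,-1,-3) = 1*(0)^2 + 2*(-1)^2 + 2*(-3)^2 + 4*(-1) + 12*(-3) + 2 = -18
Hessian is diagonal with entries 2, 4, 4 > 0, confirmed minimum.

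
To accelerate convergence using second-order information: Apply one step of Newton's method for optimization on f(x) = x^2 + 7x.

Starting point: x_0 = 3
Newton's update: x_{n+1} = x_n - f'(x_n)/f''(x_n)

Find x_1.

f(x) = x^2 + 7x
f'(x) = 2x + (7), f''(x) = 2
Newton step: x_1 = x_0 - f'(x_0)/f''(x_0)
f'(3) = 13
x_1 = 3 - 13/2 = -7/2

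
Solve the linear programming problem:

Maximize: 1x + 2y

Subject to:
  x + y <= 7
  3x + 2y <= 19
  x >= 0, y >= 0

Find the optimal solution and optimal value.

Feasible vertices: (0, 0), (0, 7), (5, 2), (19/3, 0)
Objective 1x + 2y at each:
  (0, 0): 0
  (0, 7): 14
  (5, 2): 9
  (19/3, 0): 19/3
Maximum is 14 at (0, 7).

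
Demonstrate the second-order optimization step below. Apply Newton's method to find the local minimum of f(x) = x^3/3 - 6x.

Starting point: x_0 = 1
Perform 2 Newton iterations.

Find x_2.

f(x) = x^3/3 - 6x
f'(x) = x^2 - 6, f''(x) = 2x
Newton update: x_{n+1} = x_n - (x_n^2 - 6)/(2*x_n)
Step 1: x_0 = 1, f'=-5, f''=2, x_1 = 7/2
Step 2: x_1 = 7/2, f'=25/4, f''=7, x_2 = 73/28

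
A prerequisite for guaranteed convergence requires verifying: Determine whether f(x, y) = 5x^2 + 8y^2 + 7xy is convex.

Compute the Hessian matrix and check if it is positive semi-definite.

f(x,y) = 5x^2 + 8y^2 + 7xy
Hessian H = [[10, 7], [7, 16]]
trace(H) = 26, det(H) = 111
Eigenvalues: (26 +/- sqrt(232)) / 2 = 20.62, 5.384
Since both eigenvalues > 0, f is convex.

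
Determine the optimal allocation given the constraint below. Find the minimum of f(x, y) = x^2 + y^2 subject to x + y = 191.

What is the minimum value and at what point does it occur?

Substitute y = 191 - x into f(x,y) = x^2 + y^2:
g(x) = x^2 + (191 - x)^2 = 2x^2 - 382x + 36481
g'(x) = 4x - 382 = 0  =>  x = 191/2
y = 191 - 191/2 = 191/2
Minimum value = (191/2)^2 + (191/2)^2 = 36481/2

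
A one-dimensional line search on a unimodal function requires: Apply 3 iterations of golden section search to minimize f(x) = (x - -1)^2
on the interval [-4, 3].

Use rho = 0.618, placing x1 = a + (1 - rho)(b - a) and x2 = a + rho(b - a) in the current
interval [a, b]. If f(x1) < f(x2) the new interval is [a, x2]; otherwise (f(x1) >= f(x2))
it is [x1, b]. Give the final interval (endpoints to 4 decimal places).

Golden section search for min of f(x) = (x - -1)^2 on [-4, 3].
Each step: x1 = a + (1 - rho)(b - a), x2 = a + rho(b - a); if f(x1) < f(x2) keep [a, x2], otherwise keep [x1, b].
Step 1: [-4.0000, 3.0000], x1=-1.3260 (f=0.1063), x2=0.3260 (f=1.7583); f(x1) < f(x2) => keep [-4.0000, 0.3260]
Step 2: [-4.0000, 0.3260], x1=-2.3475 (f=1.8157), x2=-1.3265 (f=0.1066); f(x1) > f(x2) => keep [-2.3475, 0.3260]
Step 3: [-2.3475, 0.3260], x1=-1.3262 (f=0.1064), x2=-0.6953 (f=0.0929); f(x1) > f(x2) => keep [-1.3262, 0.3260]
Final interval: [-1.3262, 0.3260]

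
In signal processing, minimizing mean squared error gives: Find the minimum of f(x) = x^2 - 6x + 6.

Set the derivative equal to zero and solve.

f(x) = x^2 - 6x + 6
f'(x) = 2x + (-6) = 0
x = 6/2 = 3
f(3) = -3
Since f''(x) = 2 > 0, this is a minimum.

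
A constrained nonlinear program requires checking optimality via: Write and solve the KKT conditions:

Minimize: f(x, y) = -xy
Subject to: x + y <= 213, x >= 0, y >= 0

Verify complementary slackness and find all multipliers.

Problem: min -xy s.t. x + y <= 213 (multiplier lambda), x >= 0 (mu_x), y >= 0 (mu_y)
KKT stationarity: -y + lambda - mu_x = 0, -x + lambda - mu_y = 0, with lambda, mu_x, mu_y >= 0
Complementary slackness: lambda*(x + y - 213) = 0, mu_x*x = 0, mu_y*y = 0
If lambda = 0: y = -mu_x <= 0 and x = -mu_y <= 0 force x = y = 0 with f = 0; but x = y = 213/2 is feasible with f = -45369/4 < 0, so this is not the minimum. Hence lambda > 0 and x + y = 213.
Try x > 0, y > 0 (so mu_x = mu_y = 0): y = lambda, x = lambda => x = y = lambda
x + y = 213 => 2*lambda = 213 => lambda = 213/2
x* = y* = 213/2 > 0, consistent with mu_x = mu_y = 0.
(Any feasible point with x = 0 or y = 0 has f = 0 > -45369/4, so the minimum is not on those boundaries.)
min(-xy) = -45369/4 (i.e. max xy = 45369/4)
Multipliers: lambda = 213/2, mu_x = 0, mu_y = 0
Complementary slackness: lambda*(x + y - 213) = 213/2*(213/2 + 213/2 - 213) = 0, mu_x*x = 0*213/2 = 0, mu_y*y = 0*213/2 = 0. Satisfied.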